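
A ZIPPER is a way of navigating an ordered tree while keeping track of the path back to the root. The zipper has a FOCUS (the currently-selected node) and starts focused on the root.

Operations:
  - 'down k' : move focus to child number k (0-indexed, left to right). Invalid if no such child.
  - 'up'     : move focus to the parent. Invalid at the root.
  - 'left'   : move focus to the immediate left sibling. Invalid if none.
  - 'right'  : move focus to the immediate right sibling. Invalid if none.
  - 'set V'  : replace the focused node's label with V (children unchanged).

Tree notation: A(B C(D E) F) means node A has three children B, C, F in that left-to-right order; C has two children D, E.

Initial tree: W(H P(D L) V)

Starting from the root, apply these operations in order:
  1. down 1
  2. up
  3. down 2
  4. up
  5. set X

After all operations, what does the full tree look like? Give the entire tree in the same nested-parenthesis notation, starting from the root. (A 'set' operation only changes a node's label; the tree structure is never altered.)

Answer: X(H P(D L) V)

Derivation:
Step 1 (down 1): focus=P path=1 depth=1 children=['D', 'L'] left=['H'] right=['V'] parent=W
Step 2 (up): focus=W path=root depth=0 children=['H', 'P', 'V'] (at root)
Step 3 (down 2): focus=V path=2 depth=1 children=[] left=['H', 'P'] right=[] parent=W
Step 4 (up): focus=W path=root depth=0 children=['H', 'P', 'V'] (at root)
Step 5 (set X): focus=X path=root depth=0 children=['H', 'P', 'V'] (at root)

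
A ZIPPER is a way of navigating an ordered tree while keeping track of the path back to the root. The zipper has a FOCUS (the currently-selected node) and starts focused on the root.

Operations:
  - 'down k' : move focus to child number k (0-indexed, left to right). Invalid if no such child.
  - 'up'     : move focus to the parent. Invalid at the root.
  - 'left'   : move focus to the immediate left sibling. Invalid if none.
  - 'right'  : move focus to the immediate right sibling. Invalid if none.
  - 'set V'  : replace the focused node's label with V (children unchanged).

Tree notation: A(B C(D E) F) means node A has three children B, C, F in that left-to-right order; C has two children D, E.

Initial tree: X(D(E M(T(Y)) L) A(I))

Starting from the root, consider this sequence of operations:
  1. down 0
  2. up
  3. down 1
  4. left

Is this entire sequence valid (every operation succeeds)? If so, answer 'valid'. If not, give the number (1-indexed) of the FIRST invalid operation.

Step 1 (down 0): focus=D path=0 depth=1 children=['E', 'M', 'L'] left=[] right=['A'] parent=X
Step 2 (up): focus=X path=root depth=0 children=['D', 'A'] (at root)
Step 3 (down 1): focus=A path=1 depth=1 children=['I'] left=['D'] right=[] parent=X
Step 4 (left): focus=D path=0 depth=1 children=['E', 'M', 'L'] left=[] right=['A'] parent=X

Answer: valid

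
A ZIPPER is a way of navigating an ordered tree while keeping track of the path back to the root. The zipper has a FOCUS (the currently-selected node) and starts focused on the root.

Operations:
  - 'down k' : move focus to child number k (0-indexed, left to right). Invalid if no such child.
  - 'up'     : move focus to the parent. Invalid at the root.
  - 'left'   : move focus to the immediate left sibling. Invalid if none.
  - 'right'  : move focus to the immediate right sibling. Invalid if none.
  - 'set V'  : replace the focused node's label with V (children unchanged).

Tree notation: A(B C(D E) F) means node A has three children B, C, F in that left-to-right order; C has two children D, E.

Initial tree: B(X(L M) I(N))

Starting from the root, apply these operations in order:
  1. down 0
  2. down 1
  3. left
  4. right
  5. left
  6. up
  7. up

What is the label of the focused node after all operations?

Answer: B

Derivation:
Step 1 (down 0): focus=X path=0 depth=1 children=['L', 'M'] left=[] right=['I'] parent=B
Step 2 (down 1): focus=M path=0/1 depth=2 children=[] left=['L'] right=[] parent=X
Step 3 (left): focus=L path=0/0 depth=2 children=[] left=[] right=['M'] parent=X
Step 4 (right): focus=M path=0/1 depth=2 children=[] left=['L'] right=[] parent=X
Step 5 (left): focus=L path=0/0 depth=2 children=[] left=[] right=['M'] parent=X
Step 6 (up): focus=X path=0 depth=1 children=['L', 'M'] left=[] right=['I'] parent=B
Step 7 (up): focus=B path=root depth=0 children=['X', 'I'] (at root)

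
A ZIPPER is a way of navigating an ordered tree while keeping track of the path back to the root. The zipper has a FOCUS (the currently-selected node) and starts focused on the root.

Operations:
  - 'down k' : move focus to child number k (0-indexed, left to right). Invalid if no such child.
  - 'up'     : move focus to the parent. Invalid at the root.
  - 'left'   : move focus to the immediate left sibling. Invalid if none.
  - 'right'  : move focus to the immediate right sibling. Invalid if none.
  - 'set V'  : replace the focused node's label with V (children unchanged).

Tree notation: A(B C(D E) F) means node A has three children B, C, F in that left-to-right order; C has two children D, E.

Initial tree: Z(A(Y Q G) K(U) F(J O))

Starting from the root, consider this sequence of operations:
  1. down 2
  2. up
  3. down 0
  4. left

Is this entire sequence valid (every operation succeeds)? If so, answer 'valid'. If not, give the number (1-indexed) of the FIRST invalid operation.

Answer: 4

Derivation:
Step 1 (down 2): focus=F path=2 depth=1 children=['J', 'O'] left=['A', 'K'] right=[] parent=Z
Step 2 (up): focus=Z path=root depth=0 children=['A', 'K', 'F'] (at root)
Step 3 (down 0): focus=A path=0 depth=1 children=['Y', 'Q', 'G'] left=[] right=['K', 'F'] parent=Z
Step 4 (left): INVALID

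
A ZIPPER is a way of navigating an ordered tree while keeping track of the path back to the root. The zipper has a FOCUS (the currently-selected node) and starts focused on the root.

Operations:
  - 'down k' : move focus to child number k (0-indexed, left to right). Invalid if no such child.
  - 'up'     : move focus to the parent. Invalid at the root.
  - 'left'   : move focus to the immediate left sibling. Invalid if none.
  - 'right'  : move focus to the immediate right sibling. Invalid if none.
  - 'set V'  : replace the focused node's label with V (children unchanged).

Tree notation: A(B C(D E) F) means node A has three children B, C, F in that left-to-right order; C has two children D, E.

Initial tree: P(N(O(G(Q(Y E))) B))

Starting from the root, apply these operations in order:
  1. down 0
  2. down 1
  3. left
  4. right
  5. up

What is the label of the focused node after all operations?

Step 1 (down 0): focus=N path=0 depth=1 children=['O', 'B'] left=[] right=[] parent=P
Step 2 (down 1): focus=B path=0/1 depth=2 children=[] left=['O'] right=[] parent=N
Step 3 (left): focus=O path=0/0 depth=2 children=['G'] left=[] right=['B'] parent=N
Step 4 (right): focus=B path=0/1 depth=2 children=[] left=['O'] right=[] parent=N
Step 5 (up): focus=N path=0 depth=1 children=['O', 'B'] left=[] right=[] parent=P

Answer: N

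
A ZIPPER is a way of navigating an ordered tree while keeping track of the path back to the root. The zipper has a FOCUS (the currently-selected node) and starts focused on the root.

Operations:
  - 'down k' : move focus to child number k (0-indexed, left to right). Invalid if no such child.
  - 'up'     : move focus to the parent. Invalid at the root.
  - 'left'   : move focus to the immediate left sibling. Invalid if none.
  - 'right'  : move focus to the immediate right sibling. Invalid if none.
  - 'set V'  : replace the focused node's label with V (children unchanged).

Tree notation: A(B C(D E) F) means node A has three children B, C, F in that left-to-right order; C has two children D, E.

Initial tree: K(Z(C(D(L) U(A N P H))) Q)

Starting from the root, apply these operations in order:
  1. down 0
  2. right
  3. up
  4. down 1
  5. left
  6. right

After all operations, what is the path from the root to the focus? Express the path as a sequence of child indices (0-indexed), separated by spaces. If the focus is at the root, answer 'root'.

Step 1 (down 0): focus=Z path=0 depth=1 children=['C'] left=[] right=['Q'] parent=K
Step 2 (right): focus=Q path=1 depth=1 children=[] left=['Z'] right=[] parent=K
Step 3 (up): focus=K path=root depth=0 children=['Z', 'Q'] (at root)
Step 4 (down 1): focus=Q path=1 depth=1 children=[] left=['Z'] right=[] parent=K
Step 5 (left): focus=Z path=0 depth=1 children=['C'] left=[] right=['Q'] parent=K
Step 6 (right): focus=Q path=1 depth=1 children=[] left=['Z'] right=[] parent=K

Answer: 1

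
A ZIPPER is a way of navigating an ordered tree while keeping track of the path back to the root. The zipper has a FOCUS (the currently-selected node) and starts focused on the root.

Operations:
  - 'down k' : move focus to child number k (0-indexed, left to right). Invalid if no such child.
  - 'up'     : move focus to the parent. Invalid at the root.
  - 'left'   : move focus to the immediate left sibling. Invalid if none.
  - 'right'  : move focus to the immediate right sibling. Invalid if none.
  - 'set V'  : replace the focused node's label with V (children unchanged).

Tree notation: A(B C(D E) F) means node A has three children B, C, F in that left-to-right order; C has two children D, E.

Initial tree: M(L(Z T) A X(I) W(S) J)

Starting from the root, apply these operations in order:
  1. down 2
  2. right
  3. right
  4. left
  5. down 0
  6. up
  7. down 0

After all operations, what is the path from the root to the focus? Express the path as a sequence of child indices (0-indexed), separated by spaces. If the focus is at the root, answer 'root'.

Step 1 (down 2): focus=X path=2 depth=1 children=['I'] left=['L', 'A'] right=['W', 'J'] parent=M
Step 2 (right): focus=W path=3 depth=1 children=['S'] left=['L', 'A', 'X'] right=['J'] parent=M
Step 3 (right): focus=J path=4 depth=1 children=[] left=['L', 'A', 'X', 'W'] right=[] parent=M
Step 4 (left): focus=W path=3 depth=1 children=['S'] left=['L', 'A', 'X'] right=['J'] parent=M
Step 5 (down 0): focus=S path=3/0 depth=2 children=[] left=[] right=[] parent=W
Step 6 (up): focus=W path=3 depth=1 children=['S'] left=['L', 'A', 'X'] right=['J'] parent=M
Step 7 (down 0): focus=S path=3/0 depth=2 children=[] left=[] right=[] parent=W

Answer: 3 0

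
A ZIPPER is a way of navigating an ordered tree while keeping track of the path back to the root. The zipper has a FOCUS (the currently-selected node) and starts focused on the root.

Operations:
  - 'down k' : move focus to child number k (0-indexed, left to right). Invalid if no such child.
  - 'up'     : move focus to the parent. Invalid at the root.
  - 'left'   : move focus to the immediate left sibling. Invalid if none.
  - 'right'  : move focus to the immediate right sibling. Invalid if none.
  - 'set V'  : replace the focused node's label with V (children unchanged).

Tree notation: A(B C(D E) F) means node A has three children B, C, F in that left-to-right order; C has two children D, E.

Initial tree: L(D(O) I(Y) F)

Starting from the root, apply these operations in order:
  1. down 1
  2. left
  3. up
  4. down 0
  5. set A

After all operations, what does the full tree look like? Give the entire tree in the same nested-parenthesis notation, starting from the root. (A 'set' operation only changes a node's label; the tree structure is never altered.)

Answer: L(A(O) I(Y) F)

Derivation:
Step 1 (down 1): focus=I path=1 depth=1 children=['Y'] left=['D'] right=['F'] parent=L
Step 2 (left): focus=D path=0 depth=1 children=['O'] left=[] right=['I', 'F'] parent=L
Step 3 (up): focus=L path=root depth=0 children=['D', 'I', 'F'] (at root)
Step 4 (down 0): focus=D path=0 depth=1 children=['O'] left=[] right=['I', 'F'] parent=L
Step 5 (set A): focus=A path=0 depth=1 children=['O'] left=[] right=['I', 'F'] parent=L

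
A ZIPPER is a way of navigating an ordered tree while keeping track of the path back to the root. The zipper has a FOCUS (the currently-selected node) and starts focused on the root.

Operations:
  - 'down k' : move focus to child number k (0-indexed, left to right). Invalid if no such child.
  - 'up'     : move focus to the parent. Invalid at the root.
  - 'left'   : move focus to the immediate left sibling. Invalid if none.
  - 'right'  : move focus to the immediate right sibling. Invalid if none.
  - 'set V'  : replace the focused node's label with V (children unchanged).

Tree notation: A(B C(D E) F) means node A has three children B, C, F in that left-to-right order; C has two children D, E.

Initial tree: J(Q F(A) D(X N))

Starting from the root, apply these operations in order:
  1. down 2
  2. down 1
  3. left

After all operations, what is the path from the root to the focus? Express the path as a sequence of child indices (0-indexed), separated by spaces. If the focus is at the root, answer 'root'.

Answer: 2 0

Derivation:
Step 1 (down 2): focus=D path=2 depth=1 children=['X', 'N'] left=['Q', 'F'] right=[] parent=J
Step 2 (down 1): focus=N path=2/1 depth=2 children=[] left=['X'] right=[] parent=D
Step 3 (left): focus=X path=2/0 depth=2 children=[] left=[] right=['N'] parent=D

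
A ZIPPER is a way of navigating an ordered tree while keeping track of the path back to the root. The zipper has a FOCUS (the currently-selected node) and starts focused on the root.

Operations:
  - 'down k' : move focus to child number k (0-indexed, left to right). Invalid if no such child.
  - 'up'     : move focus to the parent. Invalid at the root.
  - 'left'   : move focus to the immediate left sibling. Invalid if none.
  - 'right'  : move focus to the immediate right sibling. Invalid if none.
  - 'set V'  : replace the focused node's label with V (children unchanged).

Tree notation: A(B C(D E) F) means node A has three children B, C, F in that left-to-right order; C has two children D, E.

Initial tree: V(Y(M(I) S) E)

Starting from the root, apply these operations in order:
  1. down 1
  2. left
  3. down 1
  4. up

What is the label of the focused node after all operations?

Step 1 (down 1): focus=E path=1 depth=1 children=[] left=['Y'] right=[] parent=V
Step 2 (left): focus=Y path=0 depth=1 children=['M', 'S'] left=[] right=['E'] parent=V
Step 3 (down 1): focus=S path=0/1 depth=2 children=[] left=['M'] right=[] parent=Y
Step 4 (up): focus=Y path=0 depth=1 children=['M', 'S'] left=[] right=['E'] parent=V

Answer: Y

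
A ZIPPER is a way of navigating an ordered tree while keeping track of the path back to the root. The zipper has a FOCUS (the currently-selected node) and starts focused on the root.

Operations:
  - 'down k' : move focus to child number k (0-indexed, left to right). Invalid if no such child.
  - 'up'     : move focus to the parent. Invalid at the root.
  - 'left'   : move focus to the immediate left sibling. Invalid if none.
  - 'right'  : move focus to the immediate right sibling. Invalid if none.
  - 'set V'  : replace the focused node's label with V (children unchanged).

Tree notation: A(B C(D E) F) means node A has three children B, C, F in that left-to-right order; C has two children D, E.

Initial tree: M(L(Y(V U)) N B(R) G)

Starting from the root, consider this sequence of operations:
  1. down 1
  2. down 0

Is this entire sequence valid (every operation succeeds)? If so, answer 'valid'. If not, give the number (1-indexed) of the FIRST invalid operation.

Step 1 (down 1): focus=N path=1 depth=1 children=[] left=['L'] right=['B', 'G'] parent=M
Step 2 (down 0): INVALID

Answer: 2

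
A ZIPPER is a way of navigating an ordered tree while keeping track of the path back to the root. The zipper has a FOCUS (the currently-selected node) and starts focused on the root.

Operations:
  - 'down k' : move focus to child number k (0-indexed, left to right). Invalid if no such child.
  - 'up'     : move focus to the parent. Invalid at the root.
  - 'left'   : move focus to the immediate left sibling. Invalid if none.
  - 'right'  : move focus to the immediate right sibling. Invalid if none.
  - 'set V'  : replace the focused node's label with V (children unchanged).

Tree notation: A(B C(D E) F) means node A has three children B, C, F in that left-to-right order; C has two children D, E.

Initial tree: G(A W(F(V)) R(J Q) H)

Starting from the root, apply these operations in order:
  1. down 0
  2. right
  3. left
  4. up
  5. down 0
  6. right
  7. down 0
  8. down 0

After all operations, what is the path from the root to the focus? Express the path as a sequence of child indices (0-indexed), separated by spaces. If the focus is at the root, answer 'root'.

Answer: 1 0 0

Derivation:
Step 1 (down 0): focus=A path=0 depth=1 children=[] left=[] right=['W', 'R', 'H'] parent=G
Step 2 (right): focus=W path=1 depth=1 children=['F'] left=['A'] right=['R', 'H'] parent=G
Step 3 (left): focus=A path=0 depth=1 children=[] left=[] right=['W', 'R', 'H'] parent=G
Step 4 (up): focus=G path=root depth=0 children=['A', 'W', 'R', 'H'] (at root)
Step 5 (down 0): focus=A path=0 depth=1 children=[] left=[] right=['W', 'R', 'H'] parent=G
Step 6 (right): focus=W path=1 depth=1 children=['F'] left=['A'] right=['R', 'H'] parent=G
Step 7 (down 0): focus=F path=1/0 depth=2 children=['V'] left=[] right=[] parent=W
Step 8 (down 0): focus=V path=1/0/0 depth=3 children=[] left=[] right=[] parent=F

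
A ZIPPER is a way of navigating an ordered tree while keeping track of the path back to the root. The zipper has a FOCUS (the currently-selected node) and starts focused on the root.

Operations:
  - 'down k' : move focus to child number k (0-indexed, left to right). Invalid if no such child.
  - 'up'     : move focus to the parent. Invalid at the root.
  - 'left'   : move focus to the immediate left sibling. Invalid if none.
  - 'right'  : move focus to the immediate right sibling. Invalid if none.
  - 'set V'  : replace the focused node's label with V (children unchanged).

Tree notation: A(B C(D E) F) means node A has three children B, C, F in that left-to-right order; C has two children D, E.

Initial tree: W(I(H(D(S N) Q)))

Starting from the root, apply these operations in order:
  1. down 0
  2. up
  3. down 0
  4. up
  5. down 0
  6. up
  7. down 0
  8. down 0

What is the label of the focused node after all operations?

Step 1 (down 0): focus=I path=0 depth=1 children=['H'] left=[] right=[] parent=W
Step 2 (up): focus=W path=root depth=0 children=['I'] (at root)
Step 3 (down 0): focus=I path=0 depth=1 children=['H'] left=[] right=[] parent=W
Step 4 (up): focus=W path=root depth=0 children=['I'] (at root)
Step 5 (down 0): focus=I path=0 depth=1 children=['H'] left=[] right=[] parent=W
Step 6 (up): focus=W path=root depth=0 children=['I'] (at root)
Step 7 (down 0): focus=I path=0 depth=1 children=['H'] left=[] right=[] parent=W
Step 8 (down 0): focus=H path=0/0 depth=2 children=['D', 'Q'] left=[] right=[] parent=I

Answer: H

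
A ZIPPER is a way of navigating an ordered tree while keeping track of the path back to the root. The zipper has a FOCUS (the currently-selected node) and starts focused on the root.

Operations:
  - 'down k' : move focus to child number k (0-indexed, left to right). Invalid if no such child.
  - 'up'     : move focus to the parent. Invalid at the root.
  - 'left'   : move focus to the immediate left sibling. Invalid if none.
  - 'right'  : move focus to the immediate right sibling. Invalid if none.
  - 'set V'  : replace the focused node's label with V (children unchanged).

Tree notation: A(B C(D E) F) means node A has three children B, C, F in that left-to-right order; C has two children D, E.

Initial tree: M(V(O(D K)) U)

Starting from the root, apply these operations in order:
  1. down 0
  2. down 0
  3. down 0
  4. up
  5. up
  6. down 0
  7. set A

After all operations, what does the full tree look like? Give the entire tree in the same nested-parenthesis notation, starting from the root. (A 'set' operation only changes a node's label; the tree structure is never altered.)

Step 1 (down 0): focus=V path=0 depth=1 children=['O'] left=[] right=['U'] parent=M
Step 2 (down 0): focus=O path=0/0 depth=2 children=['D', 'K'] left=[] right=[] parent=V
Step 3 (down 0): focus=D path=0/0/0 depth=3 children=[] left=[] right=['K'] parent=O
Step 4 (up): focus=O path=0/0 depth=2 children=['D', 'K'] left=[] right=[] parent=V
Step 5 (up): focus=V path=0 depth=1 children=['O'] left=[] right=['U'] parent=M
Step 6 (down 0): focus=O path=0/0 depth=2 children=['D', 'K'] left=[] right=[] parent=V
Step 7 (set A): focus=A path=0/0 depth=2 children=['D', 'K'] left=[] right=[] parent=V

Answer: M(V(A(D K)) U)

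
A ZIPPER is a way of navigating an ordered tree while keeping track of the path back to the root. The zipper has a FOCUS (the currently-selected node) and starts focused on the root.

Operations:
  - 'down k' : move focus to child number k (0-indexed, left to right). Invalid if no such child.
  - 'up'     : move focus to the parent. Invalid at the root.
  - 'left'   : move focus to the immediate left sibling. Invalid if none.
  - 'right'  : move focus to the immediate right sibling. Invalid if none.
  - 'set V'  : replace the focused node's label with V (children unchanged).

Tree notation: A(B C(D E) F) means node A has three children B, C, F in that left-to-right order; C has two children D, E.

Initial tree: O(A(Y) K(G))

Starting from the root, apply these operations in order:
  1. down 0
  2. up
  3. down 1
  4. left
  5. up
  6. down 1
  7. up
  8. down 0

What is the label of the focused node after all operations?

Step 1 (down 0): focus=A path=0 depth=1 children=['Y'] left=[] right=['K'] parent=O
Step 2 (up): focus=O path=root depth=0 children=['A', 'K'] (at root)
Step 3 (down 1): focus=K path=1 depth=1 children=['G'] left=['A'] right=[] parent=O
Step 4 (left): focus=A path=0 depth=1 children=['Y'] left=[] right=['K'] parent=O
Step 5 (up): focus=O path=root depth=0 children=['A', 'K'] (at root)
Step 6 (down 1): focus=K path=1 depth=1 children=['G'] left=['A'] right=[] parent=O
Step 7 (up): focus=O path=root depth=0 children=['A', 'K'] (at root)
Step 8 (down 0): focus=A path=0 depth=1 children=['Y'] left=[] right=['K'] parent=O

Answer: A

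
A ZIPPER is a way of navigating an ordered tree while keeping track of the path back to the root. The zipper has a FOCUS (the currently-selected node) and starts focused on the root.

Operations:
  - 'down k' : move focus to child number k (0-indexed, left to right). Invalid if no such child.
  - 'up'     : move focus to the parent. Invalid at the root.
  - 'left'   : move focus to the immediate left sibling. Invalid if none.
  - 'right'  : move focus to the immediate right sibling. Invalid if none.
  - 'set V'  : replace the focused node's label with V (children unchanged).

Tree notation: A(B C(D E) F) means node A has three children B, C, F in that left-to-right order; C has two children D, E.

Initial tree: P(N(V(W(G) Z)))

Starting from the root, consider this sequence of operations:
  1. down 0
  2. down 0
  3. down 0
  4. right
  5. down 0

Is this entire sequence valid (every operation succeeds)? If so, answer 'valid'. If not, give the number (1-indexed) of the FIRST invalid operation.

Answer: 5

Derivation:
Step 1 (down 0): focus=N path=0 depth=1 children=['V'] left=[] right=[] parent=P
Step 2 (down 0): focus=V path=0/0 depth=2 children=['W', 'Z'] left=[] right=[] parent=N
Step 3 (down 0): focus=W path=0/0/0 depth=3 children=['G'] left=[] right=['Z'] parent=V
Step 4 (right): focus=Z path=0/0/1 depth=3 children=[] left=['W'] right=[] parent=V
Step 5 (down 0): INVALID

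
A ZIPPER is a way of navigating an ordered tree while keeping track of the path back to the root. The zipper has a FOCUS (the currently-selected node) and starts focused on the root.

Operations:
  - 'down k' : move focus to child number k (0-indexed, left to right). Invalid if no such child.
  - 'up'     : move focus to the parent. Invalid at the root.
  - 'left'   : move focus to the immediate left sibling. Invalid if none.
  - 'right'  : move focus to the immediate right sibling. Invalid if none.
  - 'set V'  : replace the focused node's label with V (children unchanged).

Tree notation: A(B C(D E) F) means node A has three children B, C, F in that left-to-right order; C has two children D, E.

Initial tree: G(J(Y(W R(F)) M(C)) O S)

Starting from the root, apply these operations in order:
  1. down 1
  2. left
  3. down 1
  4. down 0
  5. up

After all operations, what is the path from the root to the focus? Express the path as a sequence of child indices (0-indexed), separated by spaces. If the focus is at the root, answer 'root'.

Answer: 0 1

Derivation:
Step 1 (down 1): focus=O path=1 depth=1 children=[] left=['J'] right=['S'] parent=G
Step 2 (left): focus=J path=0 depth=1 children=['Y', 'M'] left=[] right=['O', 'S'] parent=G
Step 3 (down 1): focus=M path=0/1 depth=2 children=['C'] left=['Y'] right=[] parent=J
Step 4 (down 0): focus=C path=0/1/0 depth=3 children=[] left=[] right=[] parent=M
Step 5 (up): focus=M path=0/1 depth=2 children=['C'] left=['Y'] right=[] parent=J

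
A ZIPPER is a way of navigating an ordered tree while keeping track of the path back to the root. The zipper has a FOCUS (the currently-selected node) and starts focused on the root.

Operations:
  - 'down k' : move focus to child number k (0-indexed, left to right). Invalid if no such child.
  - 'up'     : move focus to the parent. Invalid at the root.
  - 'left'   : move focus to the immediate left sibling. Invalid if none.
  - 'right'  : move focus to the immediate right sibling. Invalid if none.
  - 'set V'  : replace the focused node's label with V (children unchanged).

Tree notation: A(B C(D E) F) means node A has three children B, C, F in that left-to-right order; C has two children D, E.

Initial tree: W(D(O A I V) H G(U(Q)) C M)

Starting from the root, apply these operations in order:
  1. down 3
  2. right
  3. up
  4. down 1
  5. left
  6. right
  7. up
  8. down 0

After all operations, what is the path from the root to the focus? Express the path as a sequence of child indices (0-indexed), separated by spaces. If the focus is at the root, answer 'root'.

Answer: 0

Derivation:
Step 1 (down 3): focus=C path=3 depth=1 children=[] left=['D', 'H', 'G'] right=['M'] parent=W
Step 2 (right): focus=M path=4 depth=1 children=[] left=['D', 'H', 'G', 'C'] right=[] parent=W
Step 3 (up): focus=W path=root depth=0 children=['D', 'H', 'G', 'C', 'M'] (at root)
Step 4 (down 1): focus=H path=1 depth=1 children=[] left=['D'] right=['G', 'C', 'M'] parent=W
Step 5 (left): focus=D path=0 depth=1 children=['O', 'A', 'I', 'V'] left=[] right=['H', 'G', 'C', 'M'] parent=W
Step 6 (right): focus=H path=1 depth=1 children=[] left=['D'] right=['G', 'C', 'M'] parent=W
Step 7 (up): focus=W path=root depth=0 children=['D', 'H', 'G', 'C', 'M'] (at root)
Step 8 (down 0): focus=D path=0 depth=1 children=['O', 'A', 'I', 'V'] left=[] right=['H', 'G', 'C', 'M'] parent=W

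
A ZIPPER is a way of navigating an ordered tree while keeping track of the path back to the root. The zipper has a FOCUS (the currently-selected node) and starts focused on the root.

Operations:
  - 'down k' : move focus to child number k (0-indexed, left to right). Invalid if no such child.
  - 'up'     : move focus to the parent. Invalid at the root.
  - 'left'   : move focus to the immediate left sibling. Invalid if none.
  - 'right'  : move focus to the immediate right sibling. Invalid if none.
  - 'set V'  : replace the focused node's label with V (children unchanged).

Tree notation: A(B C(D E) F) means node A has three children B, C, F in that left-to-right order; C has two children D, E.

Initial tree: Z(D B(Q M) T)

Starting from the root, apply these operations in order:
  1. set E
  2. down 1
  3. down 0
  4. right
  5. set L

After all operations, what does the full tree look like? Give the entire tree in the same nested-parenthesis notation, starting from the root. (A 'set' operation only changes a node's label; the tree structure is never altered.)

Answer: E(D B(Q L) T)

Derivation:
Step 1 (set E): focus=E path=root depth=0 children=['D', 'B', 'T'] (at root)
Step 2 (down 1): focus=B path=1 depth=1 children=['Q', 'M'] left=['D'] right=['T'] parent=E
Step 3 (down 0): focus=Q path=1/0 depth=2 children=[] left=[] right=['M'] parent=B
Step 4 (right): focus=M path=1/1 depth=2 children=[] left=['Q'] right=[] parent=B
Step 5 (set L): focus=L path=1/1 depth=2 children=[] left=['Q'] right=[] parent=B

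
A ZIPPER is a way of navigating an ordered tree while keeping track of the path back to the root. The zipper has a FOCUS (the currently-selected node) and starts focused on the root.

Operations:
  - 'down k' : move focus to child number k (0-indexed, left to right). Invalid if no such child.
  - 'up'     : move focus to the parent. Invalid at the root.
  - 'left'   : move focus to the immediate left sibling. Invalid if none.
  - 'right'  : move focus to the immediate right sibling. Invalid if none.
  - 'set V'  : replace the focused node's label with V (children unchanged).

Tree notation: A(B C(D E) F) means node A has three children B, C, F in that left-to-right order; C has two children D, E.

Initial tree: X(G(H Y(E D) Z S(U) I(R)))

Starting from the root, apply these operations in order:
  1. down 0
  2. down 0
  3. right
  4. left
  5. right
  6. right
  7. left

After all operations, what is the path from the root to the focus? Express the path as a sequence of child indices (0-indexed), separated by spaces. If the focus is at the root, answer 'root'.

Answer: 0 1

Derivation:
Step 1 (down 0): focus=G path=0 depth=1 children=['H', 'Y', 'Z', 'S', 'I'] left=[] right=[] parent=X
Step 2 (down 0): focus=H path=0/0 depth=2 children=[] left=[] right=['Y', 'Z', 'S', 'I'] parent=G
Step 3 (right): focus=Y path=0/1 depth=2 children=['E', 'D'] left=['H'] right=['Z', 'S', 'I'] parent=G
Step 4 (left): focus=H path=0/0 depth=2 children=[] left=[] right=['Y', 'Z', 'S', 'I'] parent=G
Step 5 (right): focus=Y path=0/1 depth=2 children=['E', 'D'] left=['H'] right=['Z', 'S', 'I'] parent=G
Step 6 (right): focus=Z path=0/2 depth=2 children=[] left=['H', 'Y'] right=['S', 'I'] parent=G
Step 7 (left): focus=Y path=0/1 depth=2 children=['E', 'D'] left=['H'] right=['Z', 'S', 'I'] parent=G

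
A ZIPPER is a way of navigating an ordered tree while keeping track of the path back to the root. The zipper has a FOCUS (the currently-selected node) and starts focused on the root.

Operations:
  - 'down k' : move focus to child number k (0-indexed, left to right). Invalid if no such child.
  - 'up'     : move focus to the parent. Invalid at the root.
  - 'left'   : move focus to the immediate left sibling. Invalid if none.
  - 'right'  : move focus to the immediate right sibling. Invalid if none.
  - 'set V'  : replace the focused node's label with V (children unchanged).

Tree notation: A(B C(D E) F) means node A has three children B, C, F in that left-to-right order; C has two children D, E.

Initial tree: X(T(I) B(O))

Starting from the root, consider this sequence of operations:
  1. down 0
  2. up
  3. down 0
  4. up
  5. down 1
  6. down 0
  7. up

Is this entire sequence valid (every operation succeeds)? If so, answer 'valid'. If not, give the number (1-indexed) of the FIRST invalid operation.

Answer: valid

Derivation:
Step 1 (down 0): focus=T path=0 depth=1 children=['I'] left=[] right=['B'] parent=X
Step 2 (up): focus=X path=root depth=0 children=['T', 'B'] (at root)
Step 3 (down 0): focus=T path=0 depth=1 children=['I'] left=[] right=['B'] parent=X
Step 4 (up): focus=X path=root depth=0 children=['T', 'B'] (at root)
Step 5 (down 1): focus=B path=1 depth=1 children=['O'] left=['T'] right=[] parent=X
Step 6 (down 0): focus=O path=1/0 depth=2 children=[] left=[] right=[] parent=B
Step 7 (up): focus=B path=1 depth=1 children=['O'] left=['T'] right=[] parent=X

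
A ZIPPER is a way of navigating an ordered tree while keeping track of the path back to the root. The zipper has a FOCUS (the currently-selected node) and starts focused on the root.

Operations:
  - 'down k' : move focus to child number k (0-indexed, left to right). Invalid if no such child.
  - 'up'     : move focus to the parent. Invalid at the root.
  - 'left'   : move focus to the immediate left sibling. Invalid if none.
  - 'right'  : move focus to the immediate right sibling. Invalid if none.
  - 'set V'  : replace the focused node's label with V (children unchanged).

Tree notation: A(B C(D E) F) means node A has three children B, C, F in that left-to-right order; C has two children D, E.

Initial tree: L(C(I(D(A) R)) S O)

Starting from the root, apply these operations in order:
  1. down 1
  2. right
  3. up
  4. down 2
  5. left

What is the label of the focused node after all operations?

Step 1 (down 1): focus=S path=1 depth=1 children=[] left=['C'] right=['O'] parent=L
Step 2 (right): focus=O path=2 depth=1 children=[] left=['C', 'S'] right=[] parent=L
Step 3 (up): focus=L path=root depth=0 children=['C', 'S', 'O'] (at root)
Step 4 (down 2): focus=O path=2 depth=1 children=[] left=['C', 'S'] right=[] parent=L
Step 5 (left): focus=S path=1 depth=1 children=[] left=['C'] right=['O'] parent=L

Answer: S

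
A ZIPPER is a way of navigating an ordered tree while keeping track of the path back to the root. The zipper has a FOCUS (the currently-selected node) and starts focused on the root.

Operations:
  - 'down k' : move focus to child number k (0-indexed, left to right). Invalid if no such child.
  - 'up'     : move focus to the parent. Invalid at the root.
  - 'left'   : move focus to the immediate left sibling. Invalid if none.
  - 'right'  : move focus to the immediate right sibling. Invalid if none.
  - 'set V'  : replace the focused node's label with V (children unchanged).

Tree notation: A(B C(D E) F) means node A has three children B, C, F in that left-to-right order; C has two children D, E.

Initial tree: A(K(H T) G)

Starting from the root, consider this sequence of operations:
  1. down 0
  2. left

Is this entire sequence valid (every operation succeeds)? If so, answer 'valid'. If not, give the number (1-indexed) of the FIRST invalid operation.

Step 1 (down 0): focus=K path=0 depth=1 children=['H', 'T'] left=[] right=['G'] parent=A
Step 2 (left): INVALID

Answer: 2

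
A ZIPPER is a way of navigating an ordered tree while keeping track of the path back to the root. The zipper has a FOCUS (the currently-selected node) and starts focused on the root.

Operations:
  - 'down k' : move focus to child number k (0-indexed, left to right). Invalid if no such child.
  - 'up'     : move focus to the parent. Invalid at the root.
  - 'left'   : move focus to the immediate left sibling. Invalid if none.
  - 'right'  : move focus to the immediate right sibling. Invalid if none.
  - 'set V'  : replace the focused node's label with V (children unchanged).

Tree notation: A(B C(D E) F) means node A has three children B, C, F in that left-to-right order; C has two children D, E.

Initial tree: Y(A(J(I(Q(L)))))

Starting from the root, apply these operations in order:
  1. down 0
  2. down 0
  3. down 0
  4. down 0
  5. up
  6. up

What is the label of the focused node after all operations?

Answer: J

Derivation:
Step 1 (down 0): focus=A path=0 depth=1 children=['J'] left=[] right=[] parent=Y
Step 2 (down 0): focus=J path=0/0 depth=2 children=['I'] left=[] right=[] parent=A
Step 3 (down 0): focus=I path=0/0/0 depth=3 children=['Q'] left=[] right=[] parent=J
Step 4 (down 0): focus=Q path=0/0/0/0 depth=4 children=['L'] left=[] right=[] parent=I
Step 5 (up): focus=I path=0/0/0 depth=3 children=['Q'] left=[] right=[] parent=J
Step 6 (up): focus=J path=0/0 depth=2 children=['I'] left=[] right=[] parent=A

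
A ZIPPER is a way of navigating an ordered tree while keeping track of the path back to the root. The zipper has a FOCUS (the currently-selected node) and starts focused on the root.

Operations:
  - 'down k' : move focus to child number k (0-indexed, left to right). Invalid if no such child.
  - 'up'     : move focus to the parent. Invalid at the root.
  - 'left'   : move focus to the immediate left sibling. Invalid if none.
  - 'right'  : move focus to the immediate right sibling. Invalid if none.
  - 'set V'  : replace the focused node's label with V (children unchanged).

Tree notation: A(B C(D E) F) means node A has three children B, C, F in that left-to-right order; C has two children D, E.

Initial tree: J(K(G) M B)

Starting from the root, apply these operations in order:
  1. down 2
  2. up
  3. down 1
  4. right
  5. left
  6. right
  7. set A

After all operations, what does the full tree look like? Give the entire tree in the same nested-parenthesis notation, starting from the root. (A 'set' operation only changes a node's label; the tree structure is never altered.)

Answer: J(K(G) M A)

Derivation:
Step 1 (down 2): focus=B path=2 depth=1 children=[] left=['K', 'M'] right=[] parent=J
Step 2 (up): focus=J path=root depth=0 children=['K', 'M', 'B'] (at root)
Step 3 (down 1): focus=M path=1 depth=1 children=[] left=['K'] right=['B'] parent=J
Step 4 (right): focus=B path=2 depth=1 children=[] left=['K', 'M'] right=[] parent=J
Step 5 (left): focus=M path=1 depth=1 children=[] left=['K'] right=['B'] parent=J
Step 6 (right): focus=B path=2 depth=1 children=[] left=['K', 'M'] right=[] parent=J
Step 7 (set A): focus=A path=2 depth=1 children=[] left=['K', 'M'] right=[] parent=J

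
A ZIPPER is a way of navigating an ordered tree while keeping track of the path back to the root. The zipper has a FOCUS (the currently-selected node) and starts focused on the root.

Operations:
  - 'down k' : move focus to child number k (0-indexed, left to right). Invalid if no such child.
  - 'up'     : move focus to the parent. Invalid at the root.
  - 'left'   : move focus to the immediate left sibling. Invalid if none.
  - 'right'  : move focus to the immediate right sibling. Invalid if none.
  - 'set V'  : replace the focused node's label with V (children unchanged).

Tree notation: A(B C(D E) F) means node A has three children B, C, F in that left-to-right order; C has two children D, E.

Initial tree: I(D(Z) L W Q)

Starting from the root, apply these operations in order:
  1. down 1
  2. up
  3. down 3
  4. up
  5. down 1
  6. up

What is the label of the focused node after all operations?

Answer: I

Derivation:
Step 1 (down 1): focus=L path=1 depth=1 children=[] left=['D'] right=['W', 'Q'] parent=I
Step 2 (up): focus=I path=root depth=0 children=['D', 'L', 'W', 'Q'] (at root)
Step 3 (down 3): focus=Q path=3 depth=1 children=[] left=['D', 'L', 'W'] right=[] parent=I
Step 4 (up): focus=I path=root depth=0 children=['D', 'L', 'W', 'Q'] (at root)
Step 5 (down 1): focus=L path=1 depth=1 children=[] left=['D'] right=['W', 'Q'] parent=I
Step 6 (up): focus=I path=root depth=0 children=['D', 'L', 'W', 'Q'] (at root)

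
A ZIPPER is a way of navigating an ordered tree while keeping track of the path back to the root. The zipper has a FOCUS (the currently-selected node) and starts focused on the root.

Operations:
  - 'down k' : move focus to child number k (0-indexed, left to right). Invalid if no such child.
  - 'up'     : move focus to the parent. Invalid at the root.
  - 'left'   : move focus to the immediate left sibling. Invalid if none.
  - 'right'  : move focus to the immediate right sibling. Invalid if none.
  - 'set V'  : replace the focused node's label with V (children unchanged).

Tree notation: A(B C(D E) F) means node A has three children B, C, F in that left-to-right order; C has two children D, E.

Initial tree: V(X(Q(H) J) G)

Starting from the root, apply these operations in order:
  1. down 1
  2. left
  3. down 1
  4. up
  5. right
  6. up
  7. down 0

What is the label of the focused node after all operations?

Step 1 (down 1): focus=G path=1 depth=1 children=[] left=['X'] right=[] parent=V
Step 2 (left): focus=X path=0 depth=1 children=['Q', 'J'] left=[] right=['G'] parent=V
Step 3 (down 1): focus=J path=0/1 depth=2 children=[] left=['Q'] right=[] parent=X
Step 4 (up): focus=X path=0 depth=1 children=['Q', 'J'] left=[] right=['G'] parent=V
Step 5 (right): focus=G path=1 depth=1 children=[] left=['X'] right=[] parent=V
Step 6 (up): focus=V path=root depth=0 children=['X', 'G'] (at root)
Step 7 (down 0): focus=X path=0 depth=1 children=['Q', 'J'] left=[] right=['G'] parent=V

Answer: X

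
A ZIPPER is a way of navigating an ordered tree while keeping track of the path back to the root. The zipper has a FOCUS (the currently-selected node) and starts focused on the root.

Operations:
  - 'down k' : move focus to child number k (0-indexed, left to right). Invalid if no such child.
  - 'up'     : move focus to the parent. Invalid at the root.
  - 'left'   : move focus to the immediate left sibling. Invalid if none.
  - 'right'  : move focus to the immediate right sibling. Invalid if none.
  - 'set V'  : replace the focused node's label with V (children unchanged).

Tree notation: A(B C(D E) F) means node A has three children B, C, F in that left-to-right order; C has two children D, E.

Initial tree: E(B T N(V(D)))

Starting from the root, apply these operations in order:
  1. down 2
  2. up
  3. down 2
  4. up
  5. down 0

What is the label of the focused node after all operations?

Step 1 (down 2): focus=N path=2 depth=1 children=['V'] left=['B', 'T'] right=[] parent=E
Step 2 (up): focus=E path=root depth=0 children=['B', 'T', 'N'] (at root)
Step 3 (down 2): focus=N path=2 depth=1 children=['V'] left=['B', 'T'] right=[] parent=E
Step 4 (up): focus=E path=root depth=0 children=['B', 'T', 'N'] (at root)
Step 5 (down 0): focus=B path=0 depth=1 children=[] left=[] right=['T', 'N'] parent=E

Answer: B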